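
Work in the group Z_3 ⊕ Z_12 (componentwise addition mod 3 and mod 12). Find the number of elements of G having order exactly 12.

16

An element (a,b) has order lcm(ord(a), ord(b)); count pairs with lcm equal to 12.
Enumerating gives 16 such elements.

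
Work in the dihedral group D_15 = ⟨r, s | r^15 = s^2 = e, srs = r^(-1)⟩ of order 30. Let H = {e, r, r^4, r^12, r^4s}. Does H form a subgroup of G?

r^4 ∈ H but its inverse r^11 ∉ H, so H is not a subgroup.

No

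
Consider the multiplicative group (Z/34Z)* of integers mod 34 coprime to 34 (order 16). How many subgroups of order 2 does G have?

1

|G| = 16 and 2 | 16, so subgroups of order 2 are possible by Lagrange.
The subgroups of order 2 are: {1, 33}.
So G has 1 subgroup of order 2.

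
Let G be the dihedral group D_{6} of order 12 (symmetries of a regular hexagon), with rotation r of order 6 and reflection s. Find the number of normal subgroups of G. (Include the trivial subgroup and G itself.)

G has 16 subgroups. Checking conjugation-invariance by order — order 1: 1/1 normal; order 2: 1/7 normal; order 3: 1/1 normal; order 4: 0/3 normal; order 6: 3/3 normal; order 12: 1/1 normal.
Total normal subgroups: 7.

7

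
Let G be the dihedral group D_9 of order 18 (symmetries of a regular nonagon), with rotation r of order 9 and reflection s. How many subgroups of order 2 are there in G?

|G| = 18 and 2 | 18, so subgroups of order 2 are possible by Lagrange.
The subgroups of order 2 are: {e, r^2s}; {e, r^3s}; {e, r^4s}; {e, r^5s}; … (9 in all).
So G has 9 subgroups of order 2.

9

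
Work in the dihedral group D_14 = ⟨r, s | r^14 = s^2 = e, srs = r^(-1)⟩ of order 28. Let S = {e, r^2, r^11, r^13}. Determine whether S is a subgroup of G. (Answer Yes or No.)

r^2 ∈ S but its inverse r^12 ∉ S, so S is not a subgroup.

No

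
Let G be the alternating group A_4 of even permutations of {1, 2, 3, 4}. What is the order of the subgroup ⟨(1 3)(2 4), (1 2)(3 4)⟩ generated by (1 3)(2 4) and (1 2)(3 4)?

4

|⟨(1 3)(2 4)⟩| = 2 and |⟨(1 2)(3 4)⟩| = 2, so |H| is a multiple of lcm(2, 2) = 2 and divides |G| = 12.
Closing under the operation: H = {e, (1 2)(3 4), (1 3)(2 4), (1 4)(2 3)}, so |H| = 4.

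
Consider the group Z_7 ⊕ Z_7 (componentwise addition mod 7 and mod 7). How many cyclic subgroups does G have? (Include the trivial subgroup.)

9

A cyclic subgroup of order d is generated by each of its φ(d) elements of order d, so the cyclic subgroups of order d number (#elements of order d)/φ(d).
Cyclic subgroups by order — order 1: 1; order 7: 8.
Total: 9.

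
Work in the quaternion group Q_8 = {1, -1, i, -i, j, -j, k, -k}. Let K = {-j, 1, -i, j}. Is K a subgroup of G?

-i ∈ K but its inverse i ∉ K, so K is not a subgroup.

No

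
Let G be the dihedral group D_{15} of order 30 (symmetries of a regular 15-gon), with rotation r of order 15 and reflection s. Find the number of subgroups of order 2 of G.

15

|G| = 30 and 2 | 30, so subgroups of order 2 are possible by Lagrange.
The subgroups of order 2 are: {e, r^10s}; {e, r^11s}; {e, r^12s}; {e, r^13s}; … (15 in all).
So G has 15 subgroups of order 2.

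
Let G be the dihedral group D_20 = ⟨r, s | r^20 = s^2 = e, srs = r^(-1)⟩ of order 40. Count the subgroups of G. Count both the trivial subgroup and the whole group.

|G| = 40, so by Lagrange every subgroup order divides 40. Divisors: 1, 2, 4, 5, 8, 10, 20, 40.
Subgroups by order — order 1: 1; order 2: 21; order 4: 11; order 5: 1; order 8: 5; order 10: 5; order 20: 3; order 40: 1.
Total: 1 + 21 + 11 + 1 + 5 + 5 + 3 + 1 = 48.

48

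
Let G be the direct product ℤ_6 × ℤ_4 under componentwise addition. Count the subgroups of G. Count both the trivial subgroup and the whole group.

|G| = 24, so by Lagrange every subgroup order divides 24. Divisors: 1, 2, 3, 4, 6, 8, 12, 24.
Subgroups by order — order 1: 1; order 2: 3; order 3: 1; order 4: 3; order 6: 3; order 8: 1; order 12: 3; order 24: 1.
Total: 1 + 3 + 1 + 3 + 3 + 1 + 3 + 1 = 16.

16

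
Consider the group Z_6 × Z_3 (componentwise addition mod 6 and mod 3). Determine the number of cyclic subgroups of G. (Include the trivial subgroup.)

10

A cyclic subgroup of order d is generated by each of its φ(d) elements of order d, so the cyclic subgroups of order d number (#elements of order d)/φ(d).
Cyclic subgroups by order — order 1: 1; order 2: 1; order 3: 4; order 6: 4.
Total: 10.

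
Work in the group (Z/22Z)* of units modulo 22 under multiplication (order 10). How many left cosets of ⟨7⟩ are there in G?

1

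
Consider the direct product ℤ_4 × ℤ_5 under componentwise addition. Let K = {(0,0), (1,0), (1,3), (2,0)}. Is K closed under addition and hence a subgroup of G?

No

(1,0) ∈ K but its inverse (3,0) ∉ K, so K is not a subgroup.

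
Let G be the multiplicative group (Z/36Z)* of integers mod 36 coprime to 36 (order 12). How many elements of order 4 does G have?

0

No element of G has order 4 (even though 4 | 12).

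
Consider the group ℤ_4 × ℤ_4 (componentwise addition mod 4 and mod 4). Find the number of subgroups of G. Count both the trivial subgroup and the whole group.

|G| = 16, so by Lagrange every subgroup order divides 16. Divisors: 1, 2, 4, 8, 16.
Subgroups by order — order 1: 1; order 2: 3; order 4: 7; order 8: 3; order 16: 1.
Total: 1 + 3 + 7 + 3 + 1 = 15.

15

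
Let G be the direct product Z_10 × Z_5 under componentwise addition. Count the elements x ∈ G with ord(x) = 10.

24

An element (a,b) has order lcm(ord(a), ord(b)); count pairs with lcm equal to 10.
Enumerating gives 24 such elements.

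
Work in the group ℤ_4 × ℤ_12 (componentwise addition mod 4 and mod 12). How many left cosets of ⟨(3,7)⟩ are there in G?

4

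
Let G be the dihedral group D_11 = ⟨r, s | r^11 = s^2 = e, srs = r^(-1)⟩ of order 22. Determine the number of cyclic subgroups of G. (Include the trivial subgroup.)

13

A cyclic subgroup of order d is generated by each of its φ(d) elements of order d, so the cyclic subgroups of order d number (#elements of order d)/φ(d).
Cyclic subgroups by order — order 1: 1; order 2: 11; order 11: 1.
Total: 13.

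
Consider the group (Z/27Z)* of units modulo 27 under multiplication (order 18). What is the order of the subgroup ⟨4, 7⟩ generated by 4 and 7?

9

|⟨4⟩| = 9 and |⟨7⟩| = 9, so |H| is a multiple of lcm(9, 9) = 9 and divides |G| = 18.
Closing under the operation: H = {1, 4, 7, 10, 13, 16, 19, 22, 25}, so |H| = 9.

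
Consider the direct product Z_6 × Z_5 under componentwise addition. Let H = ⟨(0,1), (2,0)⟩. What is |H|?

|⟨(0,1)⟩| = 5 and |⟨(2,0)⟩| = 3, so |H| is a multiple of lcm(5, 3) = 15 and divides |G| = 30.
Closing under the operation: H = {(0,0), (0,1), (0,2), (0,3), (0,4), (2,0), (2,1), (2,2), (2,3), (2,4), (4,0), (4,1), (4,2), (4,3), (4,4)}, so |H| = 15.

15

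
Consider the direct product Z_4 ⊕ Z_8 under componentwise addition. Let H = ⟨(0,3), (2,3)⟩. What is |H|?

|⟨(0,3)⟩| = 8 and |⟨(2,3)⟩| = 8, so |H| is a multiple of lcm(8, 8) = 8 and divides |G| = 32.
Closing under the operation: H = {(0,0), (0,1), (0,2), (0,3), (0,4), (0,5), (0,6), (0,7), (2,0), (2,1), (2,2), (2,3), (2,4), (2,5), (2,6), (2,7)}, so |H| = 16.

16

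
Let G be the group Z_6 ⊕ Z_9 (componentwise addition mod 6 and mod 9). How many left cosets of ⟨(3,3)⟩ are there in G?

|⟨(3,3)⟩| = 6 and |G| = 54.
By Lagrange, [G : H] = |G|/|H| = 54/6 = 9.

9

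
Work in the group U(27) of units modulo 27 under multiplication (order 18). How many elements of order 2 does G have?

1

The elements of order 2 are: 26.
That's 1.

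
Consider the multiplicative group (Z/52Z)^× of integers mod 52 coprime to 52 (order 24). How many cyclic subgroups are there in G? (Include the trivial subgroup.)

12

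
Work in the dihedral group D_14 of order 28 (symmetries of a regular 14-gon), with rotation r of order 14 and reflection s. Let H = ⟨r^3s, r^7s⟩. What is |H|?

|⟨r^3s⟩| = 2 and |⟨r^7s⟩| = 2, so |H| is a multiple of lcm(2, 2) = 2 and divides |G| = 28.
Closing under the operation: H = {e, r^2, r^4, r^6, r^8, r^10, r^12, rs, r^3s, r^5s, r^7s, r^9s, r^11s, r^13s}, so |H| = 14.

14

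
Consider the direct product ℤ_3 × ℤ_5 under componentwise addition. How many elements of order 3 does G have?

An element (a,b) has order lcm(ord(a), ord(b)); count pairs with lcm equal to 3.
Enumerating gives 2 such elements.

2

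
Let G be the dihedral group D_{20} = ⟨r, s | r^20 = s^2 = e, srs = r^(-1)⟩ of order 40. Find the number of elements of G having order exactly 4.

The elements of order 4 are: r^5, r^15.
That's 2.

2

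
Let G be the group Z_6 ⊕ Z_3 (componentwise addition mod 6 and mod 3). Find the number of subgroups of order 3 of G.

4

|G| = 18 and 3 | 18, so subgroups of order 3 are possible by Lagrange.
The subgroups of order 3 are: {(0,0), (0,1), (0,2)}; {(0,0), (2,0), (4,0)}; {(0,0), (2,1), (4,2)}; {(0,0), (2,2), (4,1)}.
So G has 4 subgroups of order 3.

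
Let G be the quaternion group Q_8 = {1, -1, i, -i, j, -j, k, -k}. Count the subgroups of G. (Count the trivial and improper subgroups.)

6

|G| = 8, so by Lagrange every subgroup order divides 8. Divisors: 1, 2, 4, 8.
Subgroups by order — order 1: 1; order 2: 1; order 4: 3; order 8: 1.
Total: 1 + 1 + 3 + 1 = 6.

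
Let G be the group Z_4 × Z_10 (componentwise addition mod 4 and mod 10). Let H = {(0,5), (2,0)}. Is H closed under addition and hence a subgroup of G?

No

The identity (0,0) ∉ H, so H is not a subgroup.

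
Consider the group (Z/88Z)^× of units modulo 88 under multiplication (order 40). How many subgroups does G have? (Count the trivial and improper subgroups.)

32

|G| = 40, so by Lagrange every subgroup order divides 40. Divisors: 1, 2, 4, 5, 8, 10, 20, 40.
Subgroups by order — order 1: 1; order 2: 7; order 4: 7; order 5: 1; order 8: 1; order 10: 7; order 20: 7; order 40: 1.
Total: 1 + 7 + 7 + 1 + 1 + 7 + 7 + 1 = 32.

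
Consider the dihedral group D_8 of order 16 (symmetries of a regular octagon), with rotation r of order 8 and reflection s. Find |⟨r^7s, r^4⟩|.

|⟨r^7s⟩| = 2 and |⟨r^4⟩| = 2, so |H| is a multiple of lcm(2, 2) = 2 and divides |G| = 16.
Closing under the operation: H = {e, r^4, r^3s, r^7s}, so |H| = 4.

4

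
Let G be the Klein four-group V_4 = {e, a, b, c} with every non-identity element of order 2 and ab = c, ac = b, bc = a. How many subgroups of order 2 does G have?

3

|G| = 4 and 2 | 4, so subgroups of order 2 are possible by Lagrange.
The subgroups of order 2 are: {e, a}; {e, b}; {e, c}.
So G has 3 subgroups of order 2.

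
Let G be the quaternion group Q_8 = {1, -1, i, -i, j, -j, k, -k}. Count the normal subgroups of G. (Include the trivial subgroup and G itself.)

6

G has 6 subgroups. Checking conjugation-invariance by order — order 1: 1/1 normal; order 2: 1/1 normal; order 4: 3/3 normal; order 8: 1/1 normal.
Total normal subgroups: 6.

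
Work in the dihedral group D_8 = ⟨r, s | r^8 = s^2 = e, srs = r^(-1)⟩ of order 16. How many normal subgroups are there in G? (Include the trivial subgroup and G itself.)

7

G has 19 subgroups. Checking conjugation-invariance by order — order 1: 1/1 normal; order 2: 1/9 normal; order 4: 1/5 normal; order 8: 3/3 normal; order 16: 1/1 normal.
Total normal subgroups: 7.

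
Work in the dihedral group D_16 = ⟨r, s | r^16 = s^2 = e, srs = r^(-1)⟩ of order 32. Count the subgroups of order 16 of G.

|G| = 32 and 16 | 32, so subgroups of order 16 are possible by Lagrange.
The subgroups of order 16 are: {e, r, r^2, r^3, r^4, r^5, r^6, r^7, r^8, r^9, r^10, r^11, r^12, r^13, r^14, r^15}; {e, r^2, r^4, r^6, r^8, r^10, r^12, r^14, s, r^2s, r^4s, r^6s, r^8s, r^10s, r^12s, r^14s}; {e, r^2, r^4, r^6, r^8, r^10, r^12, r^14, rs, r^3s, r^5s, r^7s, r^9s, r^11s, r^13s, r^15s}.
So G has 3 subgroups of order 16.

3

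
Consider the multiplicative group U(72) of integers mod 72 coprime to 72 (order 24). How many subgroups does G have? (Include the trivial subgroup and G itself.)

|G| = 24, so by Lagrange every subgroup order divides 24. Divisors: 1, 2, 3, 4, 6, 8, 12, 24.
Subgroups by order — order 1: 1; order 2: 7; order 3: 1; order 4: 7; order 6: 7; order 8: 1; order 12: 7; order 24: 1.
Total: 1 + 7 + 1 + 7 + 7 + 1 + 7 + 1 = 32.

32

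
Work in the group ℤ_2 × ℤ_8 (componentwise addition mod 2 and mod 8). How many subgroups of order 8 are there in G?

|G| = 16 and 8 | 16, so subgroups of order 8 are possible by Lagrange.
The subgroups of order 8 are: {(0,0), (0,1), (0,2), (0,3), (0,4), (0,5), (0,6), (0,7)}; {(0,0), (0,2), (0,4), (0,6), (1,0), (1,2), (1,4), (1,6)}; {(0,0), (0,2), (0,4), (0,6), (1,1), (1,3), (1,5), (1,7)}.
So G has 3 subgroups of order 8.

3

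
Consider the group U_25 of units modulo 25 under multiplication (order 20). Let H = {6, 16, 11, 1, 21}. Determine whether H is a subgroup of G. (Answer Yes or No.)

|H| = 5 divides |G| = 20, consistent with Lagrange.
H contains the identity, every element's inverse is in H, and H is closed under ·: it is a subgroup.
In fact H = ⟨16⟩.

Yes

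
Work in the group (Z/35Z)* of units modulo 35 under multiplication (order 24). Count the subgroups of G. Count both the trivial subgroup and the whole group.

|G| = 24, so by Lagrange every subgroup order divides 24. Divisors: 1, 2, 3, 4, 6, 8, 12, 24.
Subgroups by order — order 1: 1; order 2: 3; order 3: 1; order 4: 3; order 6: 3; order 8: 1; order 12: 3; order 24: 1.
Total: 1 + 3 + 1 + 3 + 3 + 1 + 3 + 1 = 16.

16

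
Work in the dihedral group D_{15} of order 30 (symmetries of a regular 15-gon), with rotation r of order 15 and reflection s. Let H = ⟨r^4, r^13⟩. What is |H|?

|⟨r^4⟩| = 15 and |⟨r^13⟩| = 15, so |H| is a multiple of lcm(15, 15) = 15 and divides |G| = 30.
Closing under the operation: H = {e, r, r^2, r^3, r^4, r^5, r^6, r^7, r^8, r^9, r^10, r^11, r^12, r^13, r^14}, so |H| = 15.

15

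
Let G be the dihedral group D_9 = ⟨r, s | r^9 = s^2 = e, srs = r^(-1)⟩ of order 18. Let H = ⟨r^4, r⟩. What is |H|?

|⟨r^4⟩| = 9 and |⟨r⟩| = 9, so |H| is a multiple of lcm(9, 9) = 9 and divides |G| = 18.
Closing under the operation: H = {e, r, r^2, r^3, r^4, r^5, r^6, r^7, r^8}, so |H| = 9.

9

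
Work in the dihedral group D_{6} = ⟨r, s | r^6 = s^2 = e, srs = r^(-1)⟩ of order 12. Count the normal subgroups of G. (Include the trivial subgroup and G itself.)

7

G has 16 subgroups. Checking conjugation-invariance by order — order 1: 1/1 normal; order 2: 1/7 normal; order 3: 1/1 normal; order 4: 0/3 normal; order 6: 3/3 normal; order 12: 1/1 normal.
Total normal subgroups: 7.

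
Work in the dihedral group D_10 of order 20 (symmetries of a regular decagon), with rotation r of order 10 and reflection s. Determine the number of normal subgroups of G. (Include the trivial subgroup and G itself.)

7

G has 22 subgroups. Checking conjugation-invariance by order — order 1: 1/1 normal; order 2: 1/11 normal; order 4: 0/5 normal; order 5: 1/1 normal; order 10: 3/3 normal; order 20: 1/1 normal.
Total normal subgroups: 7.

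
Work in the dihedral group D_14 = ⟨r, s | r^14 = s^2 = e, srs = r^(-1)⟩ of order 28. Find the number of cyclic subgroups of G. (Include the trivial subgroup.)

A cyclic subgroup of order d is generated by each of its φ(d) elements of order d, so the cyclic subgroups of order d number (#elements of order d)/φ(d).
Cyclic subgroups by order — order 1: 1; order 2: 15; order 7: 1; order 14: 1.
Total: 18.

18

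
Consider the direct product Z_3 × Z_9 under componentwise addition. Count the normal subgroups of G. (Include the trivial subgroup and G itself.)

10

G is abelian, so every subgroup is normal.
G has 10 subgroups in total, hence 10 normal subgroups.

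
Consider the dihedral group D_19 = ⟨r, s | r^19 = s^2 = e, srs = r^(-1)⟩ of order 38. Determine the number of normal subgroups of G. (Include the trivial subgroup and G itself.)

3

G has 22 subgroups. Checking conjugation-invariance by order — order 1: 1/1 normal; order 2: 0/19 normal; order 19: 1/1 normal; order 38: 1/1 normal.
Total normal subgroups: 3.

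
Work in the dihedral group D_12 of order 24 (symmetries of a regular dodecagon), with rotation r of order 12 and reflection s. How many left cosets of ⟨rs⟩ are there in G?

12

|⟨rs⟩| = 2 and |G| = 24.
By Lagrange, [G : H] = |G|/|H| = 24/2 = 12.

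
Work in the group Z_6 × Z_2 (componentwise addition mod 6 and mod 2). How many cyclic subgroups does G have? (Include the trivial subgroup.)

Each element a generates a cyclic subgroup ⟨a⟩; distinct elements may generate the same one (a cyclic group of order d has φ(d) generators).
Cyclic subgroups by order — order 1: 1; order 2: 3; order 3: 1; order 6: 3.
Total: 8.

8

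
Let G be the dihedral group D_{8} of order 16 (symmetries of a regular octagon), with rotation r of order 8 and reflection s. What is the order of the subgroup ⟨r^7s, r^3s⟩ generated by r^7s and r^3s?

|⟨r^7s⟩| = 2 and |⟨r^3s⟩| = 2, so |H| is a multiple of lcm(2, 2) = 2 and divides |G| = 16.
Closing under the operation: H = {e, r^4, r^3s, r^7s}, so |H| = 4.

4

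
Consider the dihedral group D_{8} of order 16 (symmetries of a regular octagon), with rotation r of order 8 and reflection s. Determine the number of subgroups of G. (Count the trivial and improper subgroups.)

19

|G| = 16, so by Lagrange every subgroup order divides 16. Divisors: 1, 2, 4, 8, 16.
Subgroups by order — order 1: 1; order 2: 9; order 4: 5; order 8: 3; order 16: 1.
Total: 1 + 9 + 5 + 3 + 1 = 19.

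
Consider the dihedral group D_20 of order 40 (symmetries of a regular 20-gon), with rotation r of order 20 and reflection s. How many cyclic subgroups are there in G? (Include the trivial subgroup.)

26

Group the elements of G by the cyclic subgroup they generate; each cyclic subgroup of order d accounts for φ(d) elements.
Cyclic subgroups by order — order 1: 1; order 2: 21; order 4: 1; order 5: 1; order 10: 1; order 20: 1.
Total: 26.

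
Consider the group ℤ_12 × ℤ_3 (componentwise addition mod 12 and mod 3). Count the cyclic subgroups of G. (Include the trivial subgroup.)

15

Group the elements of G by the cyclic subgroup they generate; each cyclic subgroup of order d accounts for φ(d) elements.
Cyclic subgroups by order — order 1: 1; order 2: 1; order 3: 4; order 4: 1; order 6: 4; order 12: 4.
Total: 15.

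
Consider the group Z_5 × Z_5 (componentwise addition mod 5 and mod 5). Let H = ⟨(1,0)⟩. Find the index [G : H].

5

|⟨(1,0)⟩| = 5 and |G| = 25.
By Lagrange, [G : H] = |G|/|H| = 25/5 = 5.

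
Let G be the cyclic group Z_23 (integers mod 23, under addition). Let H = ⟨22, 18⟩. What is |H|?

|⟨22⟩| = 23 and |⟨18⟩| = 23, so |H| is a multiple of lcm(23, 23) = 23 and divides |G| = 23.
Closing {22, 18} under the group operation gives all of G, so |H| = 23.

23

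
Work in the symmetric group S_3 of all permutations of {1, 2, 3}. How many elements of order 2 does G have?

3

The elements of order 2 are: (2 3), (1 2), (1 3).
That's 3.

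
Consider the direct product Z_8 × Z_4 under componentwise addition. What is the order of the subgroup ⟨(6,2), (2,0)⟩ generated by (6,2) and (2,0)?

8

|⟨(6,2)⟩| = 4 and |⟨(2,0)⟩| = 4, so |H| is a multiple of lcm(4, 4) = 4 and divides |G| = 32.
Closing under the operation: H = {(0,0), (0,2), (2,0), (2,2), (4,0), (4,2), (6,0), (6,2)}, so |H| = 8.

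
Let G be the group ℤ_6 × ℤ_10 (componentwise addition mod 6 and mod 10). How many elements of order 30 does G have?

24

An element (a,b) has order lcm(ord(a), ord(b)); count pairs with lcm equal to 30.
Enumerating gives 24 such elements.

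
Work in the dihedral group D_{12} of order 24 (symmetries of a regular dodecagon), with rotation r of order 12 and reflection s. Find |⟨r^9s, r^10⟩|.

|⟨r^9s⟩| = 2 and |⟨r^10⟩| = 6, so |H| is a multiple of lcm(2, 6) = 6 and divides |G| = 24.
Closing under the operation: H = {e, r^2, r^4, r^6, r^8, r^10, rs, r^3s, r^5s, r^7s, r^9s, r^11s}, so |H| = 12.

12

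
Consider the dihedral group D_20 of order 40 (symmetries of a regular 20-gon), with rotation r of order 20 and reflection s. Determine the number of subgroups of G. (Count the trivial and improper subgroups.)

|G| = 40, so by Lagrange every subgroup order divides 40. Divisors: 1, 2, 4, 5, 8, 10, 20, 40.
Subgroups by order — order 1: 1; order 2: 21; order 4: 11; order 5: 1; order 8: 5; order 10: 5; order 20: 3; order 40: 1.
Total: 1 + 21 + 11 + 1 + 5 + 5 + 3 + 1 = 48.

48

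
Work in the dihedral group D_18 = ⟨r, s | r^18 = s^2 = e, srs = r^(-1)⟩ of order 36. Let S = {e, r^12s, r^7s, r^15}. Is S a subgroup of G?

r^15 ∈ S but its inverse r^3 ∉ S, so S is not a subgroup.

No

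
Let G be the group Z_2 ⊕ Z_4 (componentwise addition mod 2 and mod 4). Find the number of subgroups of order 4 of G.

|G| = 8 and 4 | 8, so subgroups of order 4 are possible by Lagrange.
The subgroups of order 4 are: {(0,0), (0,1), (0,2), (0,3)}; {(0,0), (0,2), (1,0), (1,2)}; {(0,0), (0,2), (1,1), (1,3)}.
So G has 3 subgroups of order 4.

3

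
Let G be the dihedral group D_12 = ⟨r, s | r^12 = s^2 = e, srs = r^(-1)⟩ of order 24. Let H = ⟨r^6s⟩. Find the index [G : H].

|⟨r^6s⟩| = 2 and |G| = 24.
By Lagrange, [G : H] = |G|/|H| = 24/2 = 12.

12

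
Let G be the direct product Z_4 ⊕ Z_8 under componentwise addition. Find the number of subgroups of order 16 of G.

3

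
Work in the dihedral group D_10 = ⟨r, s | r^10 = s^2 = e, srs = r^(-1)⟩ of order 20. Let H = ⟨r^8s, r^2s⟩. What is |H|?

|⟨r^8s⟩| = 2 and |⟨r^2s⟩| = 2, so |H| is a multiple of lcm(2, 2) = 2 and divides |G| = 20.
Closing under the operation: H = {e, r^2, r^4, r^6, r^8, s, r^2s, r^4s, r^6s, r^8s}, so |H| = 10.

10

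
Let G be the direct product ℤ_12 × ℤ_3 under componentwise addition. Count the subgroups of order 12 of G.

|G| = 36 and 12 | 36, so subgroups of order 12 are possible by Lagrange.
The subgroups of order 12 are: {(0,0), (0,1), (0,2), (3,0), (3,1), (3,2), (6,0), (6,1), (6,2), (9,0), (9,1), (9,2)}; {(0,0), (1,0), (2,0), (3,0), (4,0), (5,0), (6,0), (7,0), (8,0), (9,0), (10,0), (11,0)}; {(0,0), (1,1), (2,2), (3,0), (4,1), (5,2), (6,0), (7,1), (8,2), (9,0), (10,1), (11,2)}; {(0,0), (1,2), (2,1), (3,0), (4,2), (5,1), (6,0), (7,2), (8,1), (9,0), (10,2), (11,1)}.
So G has 4 subgroups of order 12.

4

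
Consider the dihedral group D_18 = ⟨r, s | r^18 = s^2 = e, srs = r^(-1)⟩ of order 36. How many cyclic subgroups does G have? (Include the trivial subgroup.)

24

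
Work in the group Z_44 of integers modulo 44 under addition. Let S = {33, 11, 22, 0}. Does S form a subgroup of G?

Yes

|S| = 4 divides |G| = 44, consistent with Lagrange.
S contains the identity, every element's inverse is in S, and S is closed under +: it is a subgroup.
In fact S = ⟨33⟩.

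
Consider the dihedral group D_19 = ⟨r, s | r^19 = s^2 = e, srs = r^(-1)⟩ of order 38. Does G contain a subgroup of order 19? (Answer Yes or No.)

19 | 38. A subgroup of order 19 is {e, r, r^2, r^3, r^4, r^5, r^6, r^7, r^8, r^9, r^10, r^11, r^12, r^13, r^14, r^15, r^16, r^17, r^18}.

Yes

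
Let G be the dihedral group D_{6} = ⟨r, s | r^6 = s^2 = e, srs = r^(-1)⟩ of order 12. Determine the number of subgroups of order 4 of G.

|G| = 12 and 4 | 12, so subgroups of order 4 are possible by Lagrange.
The subgroups of order 4 are: {e, r^3, r^2s, r^5s}; {e, r^3, s, r^3s}; {e, r^3, rs, r^4s}.
So G has 3 subgroups of order 4.

3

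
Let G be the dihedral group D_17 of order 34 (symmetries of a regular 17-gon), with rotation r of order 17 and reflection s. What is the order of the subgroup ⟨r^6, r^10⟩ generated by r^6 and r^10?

|⟨r^6⟩| = 17 and |⟨r^10⟩| = 17, so |H| is a multiple of lcm(17, 17) = 17 and divides |G| = 34.
Closing under the operation: H = {e, r, r^2, r^3, r^4, r^5, r^6, r^7, r^8, r^9, r^10, r^11, r^12, r^13, r^14, r^15, r^16}, so |H| = 17.

17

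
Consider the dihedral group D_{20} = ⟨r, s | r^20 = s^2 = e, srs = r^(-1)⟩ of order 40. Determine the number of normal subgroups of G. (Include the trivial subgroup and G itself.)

G has 48 subgroups. Checking conjugation-invariance by order — order 1: 1/1 normal; order 2: 1/21 normal; order 4: 1/11 normal; order 5: 1/1 normal; order 8: 0/5 normal; order 10: 1/5 normal; order 20: 3/3 normal; order 40: 1/1 normal.
Total normal subgroups: 9.

9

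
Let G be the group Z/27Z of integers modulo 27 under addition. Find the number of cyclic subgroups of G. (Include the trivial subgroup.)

4

Group the elements of G by the cyclic subgroup they generate; each cyclic subgroup of order d accounts for φ(d) elements.
Cyclic subgroups by order — order 1: 1; order 3: 1; order 9: 1; order 27: 1.
Total: 4.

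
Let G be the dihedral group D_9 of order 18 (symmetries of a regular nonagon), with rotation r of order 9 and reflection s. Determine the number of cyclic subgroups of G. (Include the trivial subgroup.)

Each element a generates a cyclic subgroup ⟨a⟩; distinct elements may generate the same one (a cyclic group of order d has φ(d) generators).
Cyclic subgroups by order — order 1: 1; order 2: 9; order 3: 1; order 9: 1.
Total: 12.

12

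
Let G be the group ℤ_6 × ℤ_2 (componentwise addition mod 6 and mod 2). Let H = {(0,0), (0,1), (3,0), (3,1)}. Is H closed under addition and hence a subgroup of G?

Yes

|H| = 4 divides |G| = 12, consistent with Lagrange.
H contains the identity, every element's inverse is in H, and H is closed under +: it is a subgroup.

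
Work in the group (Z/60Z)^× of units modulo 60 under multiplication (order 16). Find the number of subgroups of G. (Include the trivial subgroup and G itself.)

|G| = 16, so by Lagrange every subgroup order divides 16. Divisors: 1, 2, 4, 8, 16.
Subgroups by order — order 1: 1; order 2: 7; order 4: 11; order 8: 7; order 16: 1.
Total: 1 + 7 + 11 + 7 + 1 = 27.

27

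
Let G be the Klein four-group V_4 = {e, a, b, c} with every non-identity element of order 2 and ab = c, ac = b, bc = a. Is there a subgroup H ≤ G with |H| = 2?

Yes

2 | 4. A subgroup of order 2 is {e, a}.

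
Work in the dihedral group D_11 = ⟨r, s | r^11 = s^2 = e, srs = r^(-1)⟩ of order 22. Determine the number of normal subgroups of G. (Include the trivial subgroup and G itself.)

3

G has 14 subgroups. Checking conjugation-invariance by order — order 1: 1/1 normal; order 2: 0/11 normal; order 11: 1/1 normal; order 22: 1/1 normal.
Total normal subgroups: 3.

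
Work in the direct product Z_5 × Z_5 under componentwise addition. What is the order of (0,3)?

5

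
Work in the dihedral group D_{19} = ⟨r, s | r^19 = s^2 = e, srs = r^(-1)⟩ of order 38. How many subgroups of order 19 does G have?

|G| = 38 and 19 | 38, so subgroups of order 19 are possible by Lagrange.
The subgroups of order 19 are: {e, r, r^2, r^3, r^4, r^5, r^6, r^7, r^8, r^9, r^10, r^11, r^12, r^13, r^14, r^15, r^16, r^17, r^18}.
So G has 1 subgroup of order 19.

1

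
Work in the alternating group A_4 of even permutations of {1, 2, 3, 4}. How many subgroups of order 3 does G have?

|G| = 12 and 3 | 12, so subgroups of order 3 are possible by Lagrange.
The subgroups of order 3 are: {e, (1 2 3), (1 3 2)}; {e, (1 2 4), (1 4 2)}; {e, (1 3 4), (1 4 3)}; {e, (2 3 4), (2 4 3)}.
So G has 4 subgroups of order 3.

4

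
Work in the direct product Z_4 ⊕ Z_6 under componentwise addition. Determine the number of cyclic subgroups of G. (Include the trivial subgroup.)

Each element a generates a cyclic subgroup ⟨a⟩; distinct elements may generate the same one (a cyclic group of order d has φ(d) generators).
Cyclic subgroups by order — order 1: 1; order 2: 3; order 3: 1; order 4: 2; order 6: 3; order 12: 2.
Total: 12.

12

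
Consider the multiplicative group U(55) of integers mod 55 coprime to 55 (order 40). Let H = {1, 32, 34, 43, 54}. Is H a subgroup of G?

Closure fails: 32 · 54 = 23 ∉ H. So H is not a subgroup.

No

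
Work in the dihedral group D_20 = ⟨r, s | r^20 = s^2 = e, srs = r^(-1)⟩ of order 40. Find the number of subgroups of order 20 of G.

|G| = 40 and 20 | 40, so subgroups of order 20 are possible by Lagrange.
The subgroups of order 20 are: {e, r, r^2, r^3, r^4, r^5, r^6, r^7, r^8, r^9, r^10, r^11, r^12, r^13, r^14, r^15, r^16, r^17, r^18, r^19}; {e, r^2, r^4, r^6, r^8, r^10, r^12, r^14, r^16, r^18, s, r^2s, r^4s, r^6s, r^8s, r^10s, r^12s, r^14s, r^16s, r^18s}; {e, r^2, r^4, r^6, r^8, r^10, r^12, r^14, r^16, r^18, rs, r^3s, r^5s, r^7s, r^9s, r^11s, r^13s, r^15s, r^17s, r^19s}.
So G has 3 subgroups of order 20.

3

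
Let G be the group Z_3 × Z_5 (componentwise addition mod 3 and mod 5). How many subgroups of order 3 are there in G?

1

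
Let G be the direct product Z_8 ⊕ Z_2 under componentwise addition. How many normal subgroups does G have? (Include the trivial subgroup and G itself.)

G is abelian, so every subgroup is normal.
G has 11 subgroups in total, hence 11 normal subgroups.

11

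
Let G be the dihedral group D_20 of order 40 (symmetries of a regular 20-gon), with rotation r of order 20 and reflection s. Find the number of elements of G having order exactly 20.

The elements of order 20 are: r, r^3, r^7, r^9, r^11, r^13, r^17, r^19.
That's 8.

8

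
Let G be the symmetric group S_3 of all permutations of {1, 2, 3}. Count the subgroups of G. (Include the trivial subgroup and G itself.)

|G| = 6, so by Lagrange every subgroup order divides 6. Divisors: 1, 2, 3, 6.
Subgroups by order — order 1: 1; order 2: 3; order 3: 1; order 6: 1.
Total: 1 + 3 + 1 + 1 = 6.

6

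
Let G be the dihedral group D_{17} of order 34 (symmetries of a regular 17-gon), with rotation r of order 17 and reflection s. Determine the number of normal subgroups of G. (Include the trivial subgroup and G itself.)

3

G has 20 subgroups. Checking conjugation-invariance by order — order 1: 1/1 normal; order 2: 0/17 normal; order 17: 1/1 normal; order 34: 1/1 normal.
Total normal subgroups: 3.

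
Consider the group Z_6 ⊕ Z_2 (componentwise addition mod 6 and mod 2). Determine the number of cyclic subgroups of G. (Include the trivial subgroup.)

Group the elements of G by the cyclic subgroup they generate; each cyclic subgroup of order d accounts for φ(d) elements.
Cyclic subgroups by order — order 1: 1; order 2: 3; order 3: 1; order 6: 3.
Total: 8.

8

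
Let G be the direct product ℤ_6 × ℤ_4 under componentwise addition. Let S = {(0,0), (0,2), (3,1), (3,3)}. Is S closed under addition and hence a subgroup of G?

|S| = 4 divides |G| = 24, consistent with Lagrange.
S contains the identity, every element's inverse is in S, and S is closed under +: it is a subgroup.
In fact S = ⟨(3,1)⟩.

Yes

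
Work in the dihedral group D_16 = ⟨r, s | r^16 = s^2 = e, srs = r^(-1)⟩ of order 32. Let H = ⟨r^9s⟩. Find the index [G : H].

16

|⟨r^9s⟩| = 2 and |G| = 32.
By Lagrange, [G : H] = |G|/|H| = 32/2 = 16.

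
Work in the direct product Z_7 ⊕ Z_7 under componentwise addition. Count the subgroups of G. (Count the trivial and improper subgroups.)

10

|G| = 49, so by Lagrange every subgroup order divides 49. Divisors: 1, 7, 49.
Subgroups by order — order 1: 1; order 7: 8; order 49: 1.
Total: 1 + 8 + 1 = 10.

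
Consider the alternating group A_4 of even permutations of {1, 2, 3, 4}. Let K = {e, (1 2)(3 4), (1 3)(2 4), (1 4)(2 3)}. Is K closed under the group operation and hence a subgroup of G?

|K| = 4 divides |G| = 12, consistent with Lagrange.
K contains the identity, every element's inverse is in K, and K is closed under ∘: it is a subgroup.

Yes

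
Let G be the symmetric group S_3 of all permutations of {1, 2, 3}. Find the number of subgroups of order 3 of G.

|G| = 6 and 3 | 6, so subgroups of order 3 are possible by Lagrange.
The subgroups of order 3 are: {e, (1 2 3), (1 3 2)}.
So G has 1 subgroup of order 3.

1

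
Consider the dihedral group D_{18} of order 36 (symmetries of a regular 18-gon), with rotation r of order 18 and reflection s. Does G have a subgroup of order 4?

Yes

4 | 36. A subgroup of order 4 is {e, r^9, rs, r^10s}.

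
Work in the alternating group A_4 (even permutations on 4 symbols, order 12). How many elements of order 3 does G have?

8

The elements of order 3 are: (2 3 4), (2 4 3), (1 2 3), (1 2 4), (1 3 2), (1 3 4), (1 4 2), (1 4 3).
That's 8.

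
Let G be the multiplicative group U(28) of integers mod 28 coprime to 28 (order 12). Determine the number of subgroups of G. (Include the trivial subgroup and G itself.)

10

|G| = 12, so by Lagrange every subgroup order divides 12. Divisors: 1, 2, 3, 4, 6, 12.
Subgroups by order — order 1: 1; order 2: 3; order 3: 1; order 4: 1; order 6: 3; order 12: 1.
Total: 1 + 3 + 1 + 1 + 3 + 1 = 10.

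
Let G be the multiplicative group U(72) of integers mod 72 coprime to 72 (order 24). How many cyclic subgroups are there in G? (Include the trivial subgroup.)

Each element a generates a cyclic subgroup ⟨a⟩; distinct elements may generate the same one (a cyclic group of order d has φ(d) generators).
Cyclic subgroups by order — order 1: 1; order 2: 7; order 3: 1; order 6: 7.
Total: 16.

16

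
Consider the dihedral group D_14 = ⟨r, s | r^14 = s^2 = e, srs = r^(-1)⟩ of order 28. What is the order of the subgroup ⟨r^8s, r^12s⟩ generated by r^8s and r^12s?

|⟨r^8s⟩| = 2 and |⟨r^12s⟩| = 2, so |H| is a multiple of lcm(2, 2) = 2 and divides |G| = 28.
Closing under the operation: H = {e, r^2, r^4, r^6, r^8, r^10, r^12, s, r^2s, r^4s, r^6s, r^8s, r^10s, r^12s}, so |H| = 14.

14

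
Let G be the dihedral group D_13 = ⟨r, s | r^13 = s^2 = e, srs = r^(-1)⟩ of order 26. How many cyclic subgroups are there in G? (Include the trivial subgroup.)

A cyclic subgroup of order d is generated by each of its φ(d) elements of order d, so the cyclic subgroups of order d number (#elements of order d)/φ(d).
Cyclic subgroups by order — order 1: 1; order 2: 13; order 13: 1.
Total: 15.

15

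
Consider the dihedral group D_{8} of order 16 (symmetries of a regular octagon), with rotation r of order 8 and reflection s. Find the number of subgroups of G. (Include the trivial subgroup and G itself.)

19

|G| = 16, so by Lagrange every subgroup order divides 16. Divisors: 1, 2, 4, 8, 16.
Subgroups by order — order 1: 1; order 2: 9; order 4: 5; order 8: 3; order 16: 1.
Total: 1 + 9 + 5 + 3 + 1 = 19.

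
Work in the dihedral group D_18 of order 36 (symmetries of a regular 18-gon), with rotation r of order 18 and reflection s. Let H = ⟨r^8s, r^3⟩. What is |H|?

12

|⟨r^8s⟩| = 2 and |⟨r^3⟩| = 6, so |H| is a multiple of lcm(2, 6) = 6 and divides |G| = 36.
Closing under the operation: H = {e, r^3, r^6, r^9, r^12, r^15, r^2s, r^5s, r^8s, r^11s, r^14s, r^17s}, so |H| = 12.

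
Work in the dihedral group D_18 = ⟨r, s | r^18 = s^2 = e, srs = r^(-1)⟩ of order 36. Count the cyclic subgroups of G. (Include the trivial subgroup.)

A cyclic subgroup of order d is generated by each of its φ(d) elements of order d, so the cyclic subgroups of order d number (#elements of order d)/φ(d).
Cyclic subgroups by order — order 1: 1; order 2: 19; order 3: 1; order 6: 1; order 9: 1; order 18: 1.
Total: 24.

24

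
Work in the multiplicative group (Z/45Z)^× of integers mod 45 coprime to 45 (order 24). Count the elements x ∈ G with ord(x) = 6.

6

The elements of order 6 are: 4, 11, 14, 29, 34, 41.
That's 6.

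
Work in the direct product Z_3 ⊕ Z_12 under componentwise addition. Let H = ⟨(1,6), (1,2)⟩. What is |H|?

|⟨(1,6)⟩| = 6 and |⟨(1,2)⟩| = 6, so |H| is a multiple of lcm(6, 6) = 6 and divides |G| = 36.
Closing under the operation: H = {(0,0), (0,2), (0,4), (0,6), (0,8), (0,10), (1,0), (1,2), (1,4), (1,6), (1,8), (1,10), (2,0), (2,2), (2,4), (2,6), (2,8), (2,10)}, so |H| = 18.

18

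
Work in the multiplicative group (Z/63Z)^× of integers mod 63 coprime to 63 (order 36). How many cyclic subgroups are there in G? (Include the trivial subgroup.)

20

Each element a generates a cyclic subgroup ⟨a⟩; distinct elements may generate the same one (a cyclic group of order d has φ(d) generators).
Cyclic subgroups by order — order 1: 1; order 2: 3; order 3: 4; order 6: 12.
Total: 20.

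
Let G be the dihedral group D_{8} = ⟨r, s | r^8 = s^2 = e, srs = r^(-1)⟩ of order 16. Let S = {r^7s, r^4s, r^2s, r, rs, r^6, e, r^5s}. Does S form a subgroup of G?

r^6 ∈ S but its inverse r^2 ∉ S, so S is not a subgroup.

No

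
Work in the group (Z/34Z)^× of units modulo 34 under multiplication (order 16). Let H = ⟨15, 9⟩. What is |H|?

|⟨15⟩| = 8 and |⟨9⟩| = 8, so |H| is a multiple of lcm(8, 8) = 8 and divides |G| = 16.
Closing under the operation: H = {1, 9, 13, 15, 19, 21, 25, 33}, so |H| = 8.

8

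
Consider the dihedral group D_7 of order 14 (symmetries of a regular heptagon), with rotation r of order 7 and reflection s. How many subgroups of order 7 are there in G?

|G| = 14 and 7 | 14, so subgroups of order 7 are possible by Lagrange.
The subgroups of order 7 are: {e, r, r^2, r^3, r^4, r^5, r^6}.
So G has 1 subgroup of order 7.

1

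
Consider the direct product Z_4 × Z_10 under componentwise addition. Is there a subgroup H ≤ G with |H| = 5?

5 | 40. A subgroup of order 5 is {(0,0), (0,2), (0,4), (0,6), (0,8)}.

Yes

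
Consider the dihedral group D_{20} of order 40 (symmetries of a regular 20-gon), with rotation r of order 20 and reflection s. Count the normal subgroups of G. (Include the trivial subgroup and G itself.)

9

G has 48 subgroups. Checking conjugation-invariance by order — order 1: 1/1 normal; order 2: 1/21 normal; order 4: 1/11 normal; order 5: 1/1 normal; order 8: 0/5 normal; order 10: 1/5 normal; order 20: 3/3 normal; order 40: 1/1 normal.
Total normal subgroups: 9.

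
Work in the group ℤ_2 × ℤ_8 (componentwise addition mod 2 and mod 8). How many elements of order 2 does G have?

An element (a,b) has order lcm(ord(a), ord(b)); count pairs with lcm equal to 2.
Enumerating gives 3 such elements.

3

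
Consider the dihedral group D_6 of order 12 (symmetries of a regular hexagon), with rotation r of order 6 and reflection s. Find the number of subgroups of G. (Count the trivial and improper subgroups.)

|G| = 12, so by Lagrange every subgroup order divides 12. Divisors: 1, 2, 3, 4, 6, 12.
Subgroups by order — order 1: 1; order 2: 7; order 3: 1; order 4: 3; order 6: 3; order 12: 1.
Total: 1 + 7 + 1 + 3 + 3 + 1 = 16.

16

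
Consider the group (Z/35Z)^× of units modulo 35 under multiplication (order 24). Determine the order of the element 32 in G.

12

Compute successive powers of 32 mod 35: 32, 9, 8, 11, 2, 29, 18, 16, …; 32^12 ≡ 1 (mod 35).
So |⟨32⟩| = 12.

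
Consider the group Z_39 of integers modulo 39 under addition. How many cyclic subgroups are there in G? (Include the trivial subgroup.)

4

Each element a generates a cyclic subgroup ⟨a⟩; distinct elements may generate the same one (a cyclic group of order d has φ(d) generators).
Cyclic subgroups by order — order 1: 1; order 3: 1; order 13: 1; order 39: 1.
Total: 4.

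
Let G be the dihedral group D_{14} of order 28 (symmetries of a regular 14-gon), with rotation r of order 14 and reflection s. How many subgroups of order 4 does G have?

7

|G| = 28 and 4 | 28, so subgroups of order 4 are possible by Lagrange.
The subgroups of order 4 are: {e, r^7, r^3s, r^10s}; {e, r^7, r^4s, r^11s}; {e, r^7, r^5s, r^12s}; {e, r^7, r^6s, r^13s}; … (7 in all).
So G has 7 subgroups of order 4.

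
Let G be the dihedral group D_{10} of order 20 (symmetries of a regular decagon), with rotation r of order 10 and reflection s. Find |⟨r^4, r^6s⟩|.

|⟨r^4⟩| = 5 and |⟨r^6s⟩| = 2, so |H| is a multiple of lcm(5, 2) = 10 and divides |G| = 20.
Closing under the operation: H = {e, r^2, r^4, r^6, r^8, s, r^2s, r^4s, r^6s, r^8s}, so |H| = 10.

10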